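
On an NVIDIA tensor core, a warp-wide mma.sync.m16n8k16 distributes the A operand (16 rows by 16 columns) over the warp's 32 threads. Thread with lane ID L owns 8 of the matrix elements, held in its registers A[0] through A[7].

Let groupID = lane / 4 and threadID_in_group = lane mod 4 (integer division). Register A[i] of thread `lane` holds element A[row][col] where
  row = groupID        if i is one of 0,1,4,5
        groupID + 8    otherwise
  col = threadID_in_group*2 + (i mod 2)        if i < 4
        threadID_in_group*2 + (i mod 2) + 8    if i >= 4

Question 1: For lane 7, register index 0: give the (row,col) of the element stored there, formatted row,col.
L=7->g=7>>2=1, t=7&3=3
[0]->row 1+0=1  col 3·2+0+0=6

1,6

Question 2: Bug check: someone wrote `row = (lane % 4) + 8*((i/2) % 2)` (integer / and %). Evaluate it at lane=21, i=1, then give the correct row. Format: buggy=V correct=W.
buggy=1 correct=5

`(lane % 4) + 8*((i/2) % 2)`[21,1]⇒1
L=21⇒gr=21>>2=5, th=21&3=1
[1]⇒row 5+0=5  col 1·2+1+0=3
row: 1 vs 5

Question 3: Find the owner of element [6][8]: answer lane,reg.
24,4

r=6→G=6,rhi=0  c=8→chi=1,T=0,p=0
L=6*4+0=24  i=1*4+0*2+0=4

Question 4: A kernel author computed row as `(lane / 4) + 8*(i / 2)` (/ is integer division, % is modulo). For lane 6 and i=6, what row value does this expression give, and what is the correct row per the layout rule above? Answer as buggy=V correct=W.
`(lane / 4) + 8*(i / 2)`[6,6]=>25
lane 6: grp=1 (6/4), tig=2 (6%4)
i=6: r=1+8=9, c=2*2+0+8=12
row: 25 vs 9

buggy=25 correct=9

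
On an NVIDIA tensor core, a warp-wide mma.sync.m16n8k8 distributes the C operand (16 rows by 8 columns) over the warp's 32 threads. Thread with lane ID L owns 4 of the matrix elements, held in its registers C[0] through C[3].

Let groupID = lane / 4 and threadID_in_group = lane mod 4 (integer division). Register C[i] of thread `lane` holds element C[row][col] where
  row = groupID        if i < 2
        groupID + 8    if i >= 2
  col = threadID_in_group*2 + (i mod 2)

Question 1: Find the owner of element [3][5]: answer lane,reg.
14,1

r:3=>grp=3,rB=0  c:5=>tig=2,lo=1
L=3*4+2=14  i=0*2+1=1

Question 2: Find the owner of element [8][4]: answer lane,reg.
r:8=>grp=0,rB=1  c:4=>tig=2,lo=0
L=0*4+2=2  i=1*2+0=2

2,2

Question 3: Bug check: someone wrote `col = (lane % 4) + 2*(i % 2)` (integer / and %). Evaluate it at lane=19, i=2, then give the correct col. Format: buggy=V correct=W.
buggy=3 correct=6

`(lane % 4) + 2*(i % 2)`[19,2]->3
19: g=4,t=3
[2] (4+8,3*2+0) = (12,6)
col: 3 vs 6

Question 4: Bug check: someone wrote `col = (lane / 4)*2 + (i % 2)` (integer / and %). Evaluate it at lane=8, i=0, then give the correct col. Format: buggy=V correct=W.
`(lane / 4)*2 + (i % 2)`[8,0]->4
8: gid=2,tid=0
[0] (2+0,0*2+0) = (2,0)
col: 4 vs 0

buggy=4 correct=0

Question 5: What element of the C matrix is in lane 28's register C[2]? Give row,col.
lane 28: G=7 (28/4), T=0 (28%4)
i=2: r=7+8=15, c=0*2+0=0

15,0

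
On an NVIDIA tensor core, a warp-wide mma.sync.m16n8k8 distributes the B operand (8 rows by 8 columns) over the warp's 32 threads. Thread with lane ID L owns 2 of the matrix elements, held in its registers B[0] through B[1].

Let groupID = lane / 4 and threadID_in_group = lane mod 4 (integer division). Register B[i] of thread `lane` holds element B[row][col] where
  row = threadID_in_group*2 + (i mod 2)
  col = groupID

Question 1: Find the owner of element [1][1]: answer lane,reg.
c=1->g=1  r=1->t=0,b0=1
L=1*4+0=4  i=1=1

4,1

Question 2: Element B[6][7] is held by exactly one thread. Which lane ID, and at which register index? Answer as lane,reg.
31,0

c=7→G=7  r=6→T=3,p=0
L=7*4+3=31  i=0=0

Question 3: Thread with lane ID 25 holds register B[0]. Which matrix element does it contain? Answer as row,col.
2,6

lane 25->25/4=6, 25 mod 4=1
i=0  r:2·1+0->2  c:6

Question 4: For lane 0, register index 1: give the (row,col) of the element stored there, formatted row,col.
1,0

lane 0->0/4=0, 0 mod 4=0
i=1  r:2·0+1->1  c:0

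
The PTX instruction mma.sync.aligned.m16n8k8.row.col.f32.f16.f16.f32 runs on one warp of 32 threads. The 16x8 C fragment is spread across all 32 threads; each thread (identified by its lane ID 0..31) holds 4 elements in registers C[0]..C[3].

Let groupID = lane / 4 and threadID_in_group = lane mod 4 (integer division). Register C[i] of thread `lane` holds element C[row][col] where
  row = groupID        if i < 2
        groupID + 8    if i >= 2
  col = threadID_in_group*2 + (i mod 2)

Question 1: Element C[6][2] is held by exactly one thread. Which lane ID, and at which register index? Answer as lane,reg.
r: 6->gid=6,r8=0  c: 2->tid=1,i&1=0
L=6*4+1=25  i=0*2+0=0

25,0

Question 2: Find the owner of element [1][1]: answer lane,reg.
4,1

r:1=>grp=1,rB=0  c:1=>tig=0,lo=1
L=1*4+0=4  i=0*2+1=1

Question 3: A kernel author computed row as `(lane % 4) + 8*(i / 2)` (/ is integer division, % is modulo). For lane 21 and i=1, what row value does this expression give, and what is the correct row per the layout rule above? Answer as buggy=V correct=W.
`(lane % 4) + 8*(i / 2)`[21,1]->1
21: g=5,t=1
[1] (5+0,1*2+1) = (5,3)
row: 1 vs 5

buggy=1 correct=5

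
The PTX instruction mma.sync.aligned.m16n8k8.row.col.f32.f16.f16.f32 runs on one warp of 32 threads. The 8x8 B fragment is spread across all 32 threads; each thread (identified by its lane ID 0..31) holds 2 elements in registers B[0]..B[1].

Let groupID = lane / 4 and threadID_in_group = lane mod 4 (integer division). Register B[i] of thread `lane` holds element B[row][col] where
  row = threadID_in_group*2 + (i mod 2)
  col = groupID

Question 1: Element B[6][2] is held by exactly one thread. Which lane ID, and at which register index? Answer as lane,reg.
c=2->g=2  r=6->t=3,b0=0
L=2*4+3=11  i=0=0

11,0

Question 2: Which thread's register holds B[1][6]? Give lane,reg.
24,1

c=6⇒gr=6  r=1⇒th=0,odd=1
L=6*4+0=24  i=1=1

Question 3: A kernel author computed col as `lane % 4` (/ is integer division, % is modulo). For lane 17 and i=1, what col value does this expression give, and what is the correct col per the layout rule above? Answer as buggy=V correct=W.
`lane % 4`[17,1]->1
lane 17: gid=4 (17/4), tid=1 (17%4)
i=1: r=1*2+1=3, c=gid=4
col: 1 vs 4

buggy=1 correct=4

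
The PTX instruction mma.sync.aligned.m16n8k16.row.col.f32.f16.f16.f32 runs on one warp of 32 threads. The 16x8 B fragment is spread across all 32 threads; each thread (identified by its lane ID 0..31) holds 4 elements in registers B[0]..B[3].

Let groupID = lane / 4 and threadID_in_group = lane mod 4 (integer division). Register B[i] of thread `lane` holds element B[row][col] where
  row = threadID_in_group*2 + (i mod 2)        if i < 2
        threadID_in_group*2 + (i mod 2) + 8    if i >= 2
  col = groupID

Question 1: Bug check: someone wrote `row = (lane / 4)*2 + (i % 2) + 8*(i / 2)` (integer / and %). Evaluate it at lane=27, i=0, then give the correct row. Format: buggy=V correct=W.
`(lane / 4)*2 + (i % 2) + 8*(i / 2)`[27,0]->12
lane 27: gid=6 (27/4), tid=3 (27%4)
i=0: r=3*2+0+0=6, c=gid=6
row: 12 vs 6

buggy=12 correct=6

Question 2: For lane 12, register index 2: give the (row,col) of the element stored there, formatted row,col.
8,3

lane 12→12/4=3, 12 mod 4=0
i=2  r:2·0+0+8→8  c:3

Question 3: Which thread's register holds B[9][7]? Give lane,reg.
28,3

c=7⇒gr=7  r=9⇒Rb=1,th=0,odd=1
L=7*4+0=28  i=1*2+1=3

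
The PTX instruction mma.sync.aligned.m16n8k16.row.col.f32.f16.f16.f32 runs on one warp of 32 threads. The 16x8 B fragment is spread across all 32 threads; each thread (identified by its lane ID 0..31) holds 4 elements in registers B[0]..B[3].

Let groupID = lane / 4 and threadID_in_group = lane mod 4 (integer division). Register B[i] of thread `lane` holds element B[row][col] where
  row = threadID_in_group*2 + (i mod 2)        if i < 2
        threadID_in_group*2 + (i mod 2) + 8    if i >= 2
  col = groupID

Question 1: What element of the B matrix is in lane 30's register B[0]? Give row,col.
30: g=7,t=2
[0] (2*2+0+0,7) = (4,7)

4,7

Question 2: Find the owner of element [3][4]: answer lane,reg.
c: 4->gid=4  r: 3->r8=0,tid=1,i&1=1
L=4*4+1=17  i=0*2+1=1

17,1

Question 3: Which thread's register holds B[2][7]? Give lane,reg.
c=7⇒gr=7  r=2⇒Rb=0,th=1,odd=0
L=7*4+1=29  i=0*2+0=0

29,0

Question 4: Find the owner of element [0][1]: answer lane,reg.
c:1=>grp=1  r:0=>rB=0,tig=0,lo=0
L=1*4+0=4  i=0*2+0=0

4,0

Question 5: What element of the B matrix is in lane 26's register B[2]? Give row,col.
12,6

26: G=6,T=2
[2] (2*2+0+8,6) = (12,6)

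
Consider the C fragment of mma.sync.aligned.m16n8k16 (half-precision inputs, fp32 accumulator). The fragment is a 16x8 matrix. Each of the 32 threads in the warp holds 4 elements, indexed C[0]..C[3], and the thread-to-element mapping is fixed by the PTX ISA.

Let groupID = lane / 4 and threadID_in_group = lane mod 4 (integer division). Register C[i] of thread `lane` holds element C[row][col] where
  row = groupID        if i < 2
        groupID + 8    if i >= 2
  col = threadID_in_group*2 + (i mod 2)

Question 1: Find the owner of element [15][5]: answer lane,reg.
r: 15->gid=7,r8=1  c: 5->tid=2,i&1=1
L=7*4+2=30  i=1*2+1=3

30,3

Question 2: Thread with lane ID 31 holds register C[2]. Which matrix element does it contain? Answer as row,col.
15,6

L=31=>grp=31>>2=7, tig=31&3=3
[2]=>row 7+8=15  col 3·2+0=6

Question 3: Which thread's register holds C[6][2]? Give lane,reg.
r=6⇒gr=6,Rb=0  c=2⇒th=1,odd=0
L=6*4+1=25  i=0*2+0=0

25,0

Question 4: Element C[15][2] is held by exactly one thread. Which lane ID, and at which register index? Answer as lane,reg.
r: 15->gid=7,r8=1  c: 2->tid=1,i&1=0
L=7*4+1=29  i=1*2+0=2

29,2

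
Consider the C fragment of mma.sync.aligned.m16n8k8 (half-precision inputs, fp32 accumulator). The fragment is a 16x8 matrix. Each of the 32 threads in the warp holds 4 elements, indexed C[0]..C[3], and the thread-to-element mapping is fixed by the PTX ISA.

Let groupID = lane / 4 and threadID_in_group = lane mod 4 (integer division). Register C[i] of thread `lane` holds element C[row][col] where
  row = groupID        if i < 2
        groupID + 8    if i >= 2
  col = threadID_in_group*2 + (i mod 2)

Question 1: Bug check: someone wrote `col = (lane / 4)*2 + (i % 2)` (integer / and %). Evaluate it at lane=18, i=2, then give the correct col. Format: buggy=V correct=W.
`(lane / 4)*2 + (i % 2)`[18,2]=>8
lane 18=>18/4=4, 18 mod 4=2
i=2  r:4+8=>12  c:2·2+0=>4
col: 8 vs 4

buggy=8 correct=4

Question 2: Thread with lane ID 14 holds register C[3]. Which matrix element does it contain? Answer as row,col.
lane 14: gr=3 (14/4), th=2 (14%4)
i=3: r=3+8=11, c=2*2+1=5

11,5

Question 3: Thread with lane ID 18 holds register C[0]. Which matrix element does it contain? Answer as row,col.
L=18->gid=18>>2=4, tid=18&3=2
[0]->row 4+0=4  col 2·2+0=4

4,4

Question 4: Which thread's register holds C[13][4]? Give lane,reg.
r=13→G=5,rhi=1  c=4→T=2,p=0
L=5*4+2=22  i=1*2+0=2

22,2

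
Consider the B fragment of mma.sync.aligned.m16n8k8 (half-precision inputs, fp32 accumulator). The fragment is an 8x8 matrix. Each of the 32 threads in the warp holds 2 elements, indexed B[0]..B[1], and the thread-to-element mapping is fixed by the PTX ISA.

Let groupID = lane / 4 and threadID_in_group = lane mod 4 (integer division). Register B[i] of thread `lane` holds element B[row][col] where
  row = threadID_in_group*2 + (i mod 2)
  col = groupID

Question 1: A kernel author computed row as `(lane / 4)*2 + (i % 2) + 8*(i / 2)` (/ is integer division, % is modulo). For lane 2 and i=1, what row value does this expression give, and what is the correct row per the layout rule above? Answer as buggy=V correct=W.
buggy=1 correct=5

`(lane / 4)*2 + (i % 2) + 8*(i / 2)`[2,1]->1
lane 2: gid=0 (2/4), tid=2 (2%4)
i=1: r=2*2+1=5, c=gid=0
row: 1 vs 5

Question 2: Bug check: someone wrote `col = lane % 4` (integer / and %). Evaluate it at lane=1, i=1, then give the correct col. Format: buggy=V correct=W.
buggy=1 correct=0

`lane % 4`[1,1]=>1
L=1=>grp=1>>2=0, tig=1&3=1
[1]=>row 1·2+1=3  col grp=0
col: 1 vs 0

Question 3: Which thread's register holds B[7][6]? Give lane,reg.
27,1

c:6=>grp=6  r:7=>tig=3,lo=1
L=6*4+3=27  i=1=1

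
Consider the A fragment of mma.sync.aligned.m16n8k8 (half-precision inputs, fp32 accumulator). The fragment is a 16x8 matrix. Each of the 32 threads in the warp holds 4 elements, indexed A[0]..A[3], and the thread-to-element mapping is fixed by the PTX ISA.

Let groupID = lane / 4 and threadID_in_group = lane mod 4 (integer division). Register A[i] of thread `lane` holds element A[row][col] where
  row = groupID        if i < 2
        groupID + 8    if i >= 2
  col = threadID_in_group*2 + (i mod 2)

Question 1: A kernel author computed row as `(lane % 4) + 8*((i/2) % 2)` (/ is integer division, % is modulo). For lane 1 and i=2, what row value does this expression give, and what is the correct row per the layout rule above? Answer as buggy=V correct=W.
buggy=9 correct=8

`(lane % 4) + 8*((i/2) % 2)`[1,2]->9
lane 1->1/4=0, 1 mod 4=1
i=2  r:0+8->8  c:2·1+0->2
row: 9 vs 8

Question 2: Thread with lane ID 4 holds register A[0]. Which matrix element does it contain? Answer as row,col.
1,0

4: gid=1,tid=0
[0] (1+0,0*2+0) = (1,0)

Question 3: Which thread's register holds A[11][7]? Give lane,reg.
15,3

r=11⇒gr=3,Rb=1  c=7⇒th=3,odd=1
L=3*4+3=15  i=1*2+1=3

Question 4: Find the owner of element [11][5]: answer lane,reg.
14,3

r=11→G=3,rhi=1  c=5→T=2,p=1
L=3*4+2=14  i=1*2+1=3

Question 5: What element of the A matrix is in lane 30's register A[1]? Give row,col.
7,5

lane 30->30/4=7, 30 mod 4=2
i=1  r:7+0->7  c:2·2+1->5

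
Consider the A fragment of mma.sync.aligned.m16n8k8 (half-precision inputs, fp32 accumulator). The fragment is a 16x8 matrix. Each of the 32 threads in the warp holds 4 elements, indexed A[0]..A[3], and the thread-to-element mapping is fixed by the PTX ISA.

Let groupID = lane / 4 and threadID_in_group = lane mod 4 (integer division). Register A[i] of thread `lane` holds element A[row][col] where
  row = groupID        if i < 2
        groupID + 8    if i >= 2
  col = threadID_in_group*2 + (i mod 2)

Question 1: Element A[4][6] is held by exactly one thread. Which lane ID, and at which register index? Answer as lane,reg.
r:4=>grp=4,rB=0  c:6=>tig=3,lo=0
L=4*4+3=19  i=0*2+0=0

19,0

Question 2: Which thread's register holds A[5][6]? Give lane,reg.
23,0

r=5->g=5,rb=0  c=6->t=3,b0=0
L=5*4+3=23  i=0*2+0=0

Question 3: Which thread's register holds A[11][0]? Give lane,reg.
r=11->g=3,rb=1  c=0->t=0,b0=0
L=3*4+0=12  i=1*2+0=2

12,2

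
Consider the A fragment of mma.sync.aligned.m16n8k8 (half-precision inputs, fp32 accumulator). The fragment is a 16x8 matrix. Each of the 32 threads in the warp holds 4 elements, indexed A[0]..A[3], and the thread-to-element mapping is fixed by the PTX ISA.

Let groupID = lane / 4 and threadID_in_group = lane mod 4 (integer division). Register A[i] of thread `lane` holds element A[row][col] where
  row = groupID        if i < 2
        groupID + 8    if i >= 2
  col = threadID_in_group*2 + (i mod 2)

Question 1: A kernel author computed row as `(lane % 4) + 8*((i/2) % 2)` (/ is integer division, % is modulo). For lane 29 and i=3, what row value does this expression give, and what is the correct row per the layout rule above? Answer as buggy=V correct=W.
`(lane % 4) + 8*((i/2) % 2)`[29,3]⇒9
L=29⇒gr=29>>2=7, th=29&3=1
[3]⇒row 7+8=15  col 1·2+1=3
row: 9 vs 15

buggy=9 correct=15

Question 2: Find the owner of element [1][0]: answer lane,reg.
4,0

r:1=>grp=1,rB=0  c:0=>tig=0,lo=0
L=1*4+0=4  i=0*2+0=0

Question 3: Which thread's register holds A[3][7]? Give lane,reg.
15,1

r:3=>grp=3,rB=0  c:7=>tig=3,lo=1
L=3*4+3=15  i=0*2+1=1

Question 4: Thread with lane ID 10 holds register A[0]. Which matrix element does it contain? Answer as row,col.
2,4

lane 10: G=2 (10/4), T=2 (10%4)
i=0: r=2+0=2, c=2*2+0=4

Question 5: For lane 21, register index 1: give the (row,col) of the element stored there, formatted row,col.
L=21->gid=21>>2=5, tid=21&3=1
[1]->row 5+0=5  col 1·2+1=3

5,3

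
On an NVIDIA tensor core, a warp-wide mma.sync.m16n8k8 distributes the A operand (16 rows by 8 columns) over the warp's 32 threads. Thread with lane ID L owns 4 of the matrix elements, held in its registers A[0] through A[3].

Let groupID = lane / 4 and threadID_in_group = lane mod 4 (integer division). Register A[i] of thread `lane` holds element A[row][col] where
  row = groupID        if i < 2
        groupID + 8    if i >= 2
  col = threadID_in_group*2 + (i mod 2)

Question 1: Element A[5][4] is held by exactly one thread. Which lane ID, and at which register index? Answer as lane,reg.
r=5⇒gr=5,Rb=0  c=4⇒th=2,odd=0
L=5*4+2=22  i=0*2+0=0

22,0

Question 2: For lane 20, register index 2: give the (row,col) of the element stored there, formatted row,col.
13,0

lane 20: gid=5 (20/4), tid=0 (20%4)
i=2: r=5+8=13, c=0*2+0=0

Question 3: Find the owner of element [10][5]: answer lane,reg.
r:10=>grp=2,rB=1  c:5=>tig=2,lo=1
L=2*4+2=10  i=1*2+1=3

10,3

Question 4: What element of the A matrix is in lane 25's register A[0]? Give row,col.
25: gid=6,tid=1
[0] (6+0,1*2+0) = (6,2)

6,2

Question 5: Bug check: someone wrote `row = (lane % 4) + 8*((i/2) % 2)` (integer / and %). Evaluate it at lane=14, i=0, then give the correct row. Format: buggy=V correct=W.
`(lane % 4) + 8*((i/2) % 2)`[14,0]→2
lane 14→14/4=3, 14 mod 4=2
i=0  r:3+0→3  c:2·2+0→4
row: 2 vs 3

buggy=2 correct=3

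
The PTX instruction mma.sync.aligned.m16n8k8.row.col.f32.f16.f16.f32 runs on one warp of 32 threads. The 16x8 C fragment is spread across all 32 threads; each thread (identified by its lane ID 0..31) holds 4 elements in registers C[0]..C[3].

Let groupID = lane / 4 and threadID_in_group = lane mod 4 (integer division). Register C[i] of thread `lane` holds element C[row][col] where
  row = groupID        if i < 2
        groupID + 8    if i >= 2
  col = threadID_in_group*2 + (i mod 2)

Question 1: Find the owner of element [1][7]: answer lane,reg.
7,1

r=1⇒gr=1,Rb=0  c=7⇒th=3,odd=1
L=1*4+3=7  i=0*2+1=1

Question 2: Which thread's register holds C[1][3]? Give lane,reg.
5,1

r:1=>grp=1,rB=0  c:3=>tig=1,lo=1
L=1*4+1=5  i=0*2+1=1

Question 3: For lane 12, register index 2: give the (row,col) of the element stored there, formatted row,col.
11,0

lane 12->12/4=3, 12 mod 4=0
i=2  r:3+8->11  c:2·0+0->0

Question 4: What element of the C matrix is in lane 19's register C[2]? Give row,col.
12,6

lane 19→19/4=4, 19 mod 4=3
i=2  r:4+8→12  c:2·3+0→6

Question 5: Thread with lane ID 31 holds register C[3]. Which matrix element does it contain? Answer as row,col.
15,7

L=31->g=31>>2=7, t=31&3=3
[3]->row 7+8=15  col 3·2+1=7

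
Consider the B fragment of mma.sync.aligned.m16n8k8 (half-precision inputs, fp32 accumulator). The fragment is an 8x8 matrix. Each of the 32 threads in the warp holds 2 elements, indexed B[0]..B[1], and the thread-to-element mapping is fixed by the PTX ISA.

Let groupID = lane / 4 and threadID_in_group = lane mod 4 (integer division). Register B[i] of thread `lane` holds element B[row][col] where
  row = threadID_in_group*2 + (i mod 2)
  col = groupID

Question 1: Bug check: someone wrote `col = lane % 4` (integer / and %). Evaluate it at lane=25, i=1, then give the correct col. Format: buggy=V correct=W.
`lane % 4`[25,1]->1
lane 25: gid=6 (25/4), tid=1 (25%4)
i=1: r=1*2+1=3, c=gid=6
col: 1 vs 6

buggy=1 correct=6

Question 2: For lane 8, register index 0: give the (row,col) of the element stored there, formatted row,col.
0,2

8: g=2,t=0
[0] (0*2+0,2) = (0,2)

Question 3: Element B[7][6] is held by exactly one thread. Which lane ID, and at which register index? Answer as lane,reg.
27,1

c=6⇒gr=6  r=7⇒th=3,odd=1
L=6*4+3=27  i=1=1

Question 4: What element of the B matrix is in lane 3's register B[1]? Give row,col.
7,0

lane 3: gr=0 (3/4), th=3 (3%4)
i=1: r=3*2+1=7, c=gr=0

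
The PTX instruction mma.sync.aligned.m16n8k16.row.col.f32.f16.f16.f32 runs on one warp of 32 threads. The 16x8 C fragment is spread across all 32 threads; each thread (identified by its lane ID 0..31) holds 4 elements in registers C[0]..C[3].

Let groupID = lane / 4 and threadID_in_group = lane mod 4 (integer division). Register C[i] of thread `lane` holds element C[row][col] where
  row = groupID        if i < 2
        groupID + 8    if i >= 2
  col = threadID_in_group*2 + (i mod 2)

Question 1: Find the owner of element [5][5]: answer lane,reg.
22,1

r:5=>grp=5,rB=0  c:5=>tig=2,lo=1
L=5*4+2=22  i=0*2+1=1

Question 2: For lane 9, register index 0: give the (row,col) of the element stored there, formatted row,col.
lane 9: gr=2 (9/4), th=1 (9%4)
i=0: r=2+0=2, c=1*2+0=2

2,2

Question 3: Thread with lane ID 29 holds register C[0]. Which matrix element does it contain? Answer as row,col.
lane 29→29/4=7, 29 mod 4=1
i=0  r:7+0→7  c:2·1+0→2

7,2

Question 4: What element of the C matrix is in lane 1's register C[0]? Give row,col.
lane 1: g=0 (1/4), t=1 (1%4)
i=0: r=0+0=0, c=1*2+0=2

0,2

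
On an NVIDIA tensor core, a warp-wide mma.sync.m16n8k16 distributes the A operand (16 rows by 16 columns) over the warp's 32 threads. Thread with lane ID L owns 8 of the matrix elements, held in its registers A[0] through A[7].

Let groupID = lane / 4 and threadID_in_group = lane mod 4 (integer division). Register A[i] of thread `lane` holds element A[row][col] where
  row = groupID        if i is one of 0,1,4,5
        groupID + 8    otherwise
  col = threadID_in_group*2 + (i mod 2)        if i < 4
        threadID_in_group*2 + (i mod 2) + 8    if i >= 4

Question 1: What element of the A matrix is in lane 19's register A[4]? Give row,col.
lane 19⇒19/4=4, 19 mod 4=3
i=4  r:4+0⇒4  c:2·3+0+8⇒14

4,14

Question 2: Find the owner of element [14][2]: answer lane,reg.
r=14→G=6,rhi=1  c=2→chi=0,T=1,p=0
L=6*4+1=25  i=0*4+1*2+0=2

25,2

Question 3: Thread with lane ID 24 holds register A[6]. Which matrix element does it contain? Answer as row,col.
14,8

L=24->g=24>>2=6, t=24&3=0
[6]->row 6+8=14  col 0·2+0+8=8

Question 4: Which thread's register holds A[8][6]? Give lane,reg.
3,2

r:8=>grp=0,rB=1  c:6=>cB=0,tig=3,lo=0
L=0*4+3=3  i=0*4+1*2+0=2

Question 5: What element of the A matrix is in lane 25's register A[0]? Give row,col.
25: g=6,t=1
[0] (6+0,1*2+0+0) = (6,2)

6,2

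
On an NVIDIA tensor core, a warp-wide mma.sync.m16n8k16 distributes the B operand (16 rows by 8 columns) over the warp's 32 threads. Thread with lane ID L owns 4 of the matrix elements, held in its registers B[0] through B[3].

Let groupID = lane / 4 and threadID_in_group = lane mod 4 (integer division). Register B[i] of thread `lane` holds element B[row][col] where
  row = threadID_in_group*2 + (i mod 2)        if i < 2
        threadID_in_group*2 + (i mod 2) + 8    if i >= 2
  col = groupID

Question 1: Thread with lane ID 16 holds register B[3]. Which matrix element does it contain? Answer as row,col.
16: G=4,T=0
[3] (0*2+1+8,4) = (9,4)

9,4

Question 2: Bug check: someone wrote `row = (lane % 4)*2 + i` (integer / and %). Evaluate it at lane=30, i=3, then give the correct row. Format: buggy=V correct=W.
buggy=7 correct=13

`(lane % 4)*2 + i`[30,3]->7
L=30->g=30>>2=7, t=30&3=2
[3]->row 2·2+1+8=13  col g=7
row: 7 vs 13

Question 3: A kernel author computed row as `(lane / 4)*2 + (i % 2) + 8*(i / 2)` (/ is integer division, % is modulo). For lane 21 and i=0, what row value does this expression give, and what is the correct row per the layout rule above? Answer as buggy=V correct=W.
`(lane / 4)*2 + (i % 2) + 8*(i / 2)`[21,0]→10
lane 21→21/4=5, 21 mod 4=1
i=0  r:2·1+0+0→2  c:5
row: 10 vs 2

buggy=10 correct=2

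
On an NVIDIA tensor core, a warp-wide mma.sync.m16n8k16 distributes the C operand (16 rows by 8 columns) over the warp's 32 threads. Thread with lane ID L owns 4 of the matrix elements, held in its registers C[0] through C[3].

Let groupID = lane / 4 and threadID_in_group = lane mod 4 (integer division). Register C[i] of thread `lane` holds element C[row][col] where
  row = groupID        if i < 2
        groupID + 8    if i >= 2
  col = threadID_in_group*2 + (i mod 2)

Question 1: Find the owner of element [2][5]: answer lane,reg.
10,1

r:2=>grp=2,rB=0  c:5=>tig=2,lo=1
L=2*4+2=10  i=0*2+1=1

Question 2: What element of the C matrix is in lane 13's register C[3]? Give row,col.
L=13->g=13>>2=3, t=13&3=1
[3]->row 3+8=11  col 1·2+1=3

11,3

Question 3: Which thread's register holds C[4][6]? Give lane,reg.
r: 4->gid=4,r8=0  c: 6->tid=3,i&1=0
L=4*4+3=19  i=0*2+0=0

19,0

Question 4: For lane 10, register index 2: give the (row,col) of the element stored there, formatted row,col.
10,4

lane 10→10/4=2, 10 mod 4=2
i=2  r:2+8→10  c:2·2+0→4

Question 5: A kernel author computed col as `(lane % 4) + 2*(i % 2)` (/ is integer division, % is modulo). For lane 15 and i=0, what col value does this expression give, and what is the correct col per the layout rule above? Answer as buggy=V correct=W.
buggy=3 correct=6

`(lane % 4) + 2*(i % 2)`[15,0]⇒3
lane 15: gr=3 (15/4), th=3 (15%4)
i=0: r=3+0=3, c=3*2+0=6
col: 3 vs 6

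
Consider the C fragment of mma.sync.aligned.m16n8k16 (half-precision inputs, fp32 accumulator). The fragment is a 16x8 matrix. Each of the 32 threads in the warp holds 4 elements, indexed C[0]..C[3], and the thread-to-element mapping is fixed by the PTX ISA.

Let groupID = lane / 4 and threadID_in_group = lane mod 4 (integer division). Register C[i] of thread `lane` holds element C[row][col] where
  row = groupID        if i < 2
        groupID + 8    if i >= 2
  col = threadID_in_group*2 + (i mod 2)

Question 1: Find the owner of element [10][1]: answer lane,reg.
r: 10->gid=2,r8=1  c: 1->tid=0,i&1=1
L=2*4+0=8  i=1*2+1=3

8,3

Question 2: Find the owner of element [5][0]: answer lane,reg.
20,0

r:5=>grp=5,rB=0  c:0=>tig=0,lo=0
L=5*4+0=20  i=0*2+0=0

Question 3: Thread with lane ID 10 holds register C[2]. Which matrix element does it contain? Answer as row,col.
10: g=2,t=2
[2] (2+8,2*2+0) = (10,4)

10,4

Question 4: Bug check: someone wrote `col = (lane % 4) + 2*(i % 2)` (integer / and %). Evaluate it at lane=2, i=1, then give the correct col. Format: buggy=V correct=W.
`(lane % 4) + 2*(i % 2)`[2,1]→4
L=2→G=2>>2=0, T=2&3=2
[1]→row 0+0=0  col 2·2+1=5
col: 4 vs 5

buggy=4 correct=5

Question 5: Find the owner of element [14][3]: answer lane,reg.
r=14->g=6,rb=1  c=3->t=1,b0=1
L=6*4+1=25  i=1*2+1=3

25,3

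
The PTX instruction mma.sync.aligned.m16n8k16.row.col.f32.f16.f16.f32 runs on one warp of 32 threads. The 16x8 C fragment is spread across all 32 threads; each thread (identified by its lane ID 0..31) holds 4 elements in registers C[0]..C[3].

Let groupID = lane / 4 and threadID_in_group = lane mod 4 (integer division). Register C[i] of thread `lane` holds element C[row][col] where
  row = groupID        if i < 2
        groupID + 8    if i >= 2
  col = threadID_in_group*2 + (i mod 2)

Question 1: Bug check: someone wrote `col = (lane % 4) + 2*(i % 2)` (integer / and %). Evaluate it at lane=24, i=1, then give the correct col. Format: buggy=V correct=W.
`(lane % 4) + 2*(i % 2)`[24,1]->2
L=24->g=24>>2=6, t=24&3=0
[1]->row 6+0=6  col 0·2+1=1
col: 2 vs 1

buggy=2 correct=1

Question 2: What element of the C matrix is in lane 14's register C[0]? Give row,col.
lane 14→14/4=3, 14 mod 4=2
i=0  r:3+0→3  c:2·2+0→4

3,4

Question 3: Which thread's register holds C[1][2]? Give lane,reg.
5,0

r=1⇒gr=1,Rb=0  c=2⇒th=1,odd=0
L=1*4+1=5  i=0*2+0=0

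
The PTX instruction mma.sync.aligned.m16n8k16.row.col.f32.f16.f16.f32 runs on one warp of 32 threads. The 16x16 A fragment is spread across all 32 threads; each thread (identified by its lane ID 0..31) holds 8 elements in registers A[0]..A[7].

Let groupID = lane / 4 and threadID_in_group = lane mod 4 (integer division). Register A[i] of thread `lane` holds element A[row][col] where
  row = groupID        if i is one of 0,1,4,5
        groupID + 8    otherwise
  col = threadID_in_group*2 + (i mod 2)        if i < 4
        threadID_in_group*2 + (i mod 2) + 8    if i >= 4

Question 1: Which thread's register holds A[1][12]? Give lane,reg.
r:1=>grp=1,rB=0  c:12=>cB=1,tig=2,lo=0
L=1*4+2=6  i=1*4+0*2+0=4

6,4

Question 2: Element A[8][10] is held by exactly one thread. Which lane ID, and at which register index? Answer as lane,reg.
1,6

r=8⇒gr=0,Rb=1  c=10⇒Cb=1,th=1,odd=0
L=0*4+1=1  i=1*4+1*2+0=6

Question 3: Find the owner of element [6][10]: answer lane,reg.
r:6=>grp=6,rB=0  c:10=>cB=1,tig=1,lo=0
L=6*4+1=25  i=1*4+0*2+0=4

25,4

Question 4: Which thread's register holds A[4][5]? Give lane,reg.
18,1

r:4=>grp=4,rB=0  c:5=>cB=0,tig=2,lo=1
L=4*4+2=18  i=0*4+0*2+1=1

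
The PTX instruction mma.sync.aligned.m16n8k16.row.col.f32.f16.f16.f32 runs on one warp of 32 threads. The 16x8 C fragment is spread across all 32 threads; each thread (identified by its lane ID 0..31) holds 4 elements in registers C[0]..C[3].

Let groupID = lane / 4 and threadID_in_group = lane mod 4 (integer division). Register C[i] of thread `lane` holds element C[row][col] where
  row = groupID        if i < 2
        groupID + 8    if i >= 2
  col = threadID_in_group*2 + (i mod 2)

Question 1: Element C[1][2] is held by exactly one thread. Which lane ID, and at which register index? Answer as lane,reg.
5,0

r:1=>grp=1,rB=0  c:2=>tig=1,lo=0
L=1*4+1=5  i=0*2+0=0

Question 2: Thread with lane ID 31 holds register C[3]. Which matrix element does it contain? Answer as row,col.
L=31->gid=31>>2=7, tid=31&3=3
[3]->row 7+8=15  col 3·2+1=7

15,7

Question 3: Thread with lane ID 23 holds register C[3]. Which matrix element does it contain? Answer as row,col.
23: grp=5,tig=3
[3] (5+8,3*2+1) = (13,7)

13,7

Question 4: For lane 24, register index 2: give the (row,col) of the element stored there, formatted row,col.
14,0

L=24→G=24>>2=6, T=24&3=0
[2]→row 6+8=14  col 0·2+0=0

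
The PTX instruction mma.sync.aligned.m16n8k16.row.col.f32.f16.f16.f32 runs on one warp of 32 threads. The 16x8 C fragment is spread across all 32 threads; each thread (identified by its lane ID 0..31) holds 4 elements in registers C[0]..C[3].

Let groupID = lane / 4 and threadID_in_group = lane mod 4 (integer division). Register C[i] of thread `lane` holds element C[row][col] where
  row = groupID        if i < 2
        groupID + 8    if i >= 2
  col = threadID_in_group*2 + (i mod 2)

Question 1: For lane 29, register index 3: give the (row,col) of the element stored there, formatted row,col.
29: grp=7,tig=1
[3] (7+8,1*2+1) = (15,3)

15,3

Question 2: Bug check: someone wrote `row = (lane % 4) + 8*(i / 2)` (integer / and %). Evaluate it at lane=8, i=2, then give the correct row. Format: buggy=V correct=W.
buggy=8 correct=10

`(lane % 4) + 8*(i / 2)`[8,2]⇒8
8: gr=2,th=0
[2] (2+8,0*2+0) = (10,0)
row: 8 vs 10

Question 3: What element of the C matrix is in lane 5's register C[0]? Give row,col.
L=5→G=5>>2=1, T=5&3=1
[0]→row 1+0=1  col 1·2+0=2

1,2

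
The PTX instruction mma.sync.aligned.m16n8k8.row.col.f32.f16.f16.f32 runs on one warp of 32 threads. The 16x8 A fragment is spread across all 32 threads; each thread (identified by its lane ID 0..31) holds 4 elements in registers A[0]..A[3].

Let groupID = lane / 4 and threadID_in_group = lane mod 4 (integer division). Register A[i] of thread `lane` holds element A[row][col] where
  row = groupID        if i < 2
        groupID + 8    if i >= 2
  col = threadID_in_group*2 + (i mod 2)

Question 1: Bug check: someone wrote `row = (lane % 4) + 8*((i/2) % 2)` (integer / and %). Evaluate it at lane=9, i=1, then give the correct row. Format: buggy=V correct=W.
`(lane % 4) + 8*((i/2) % 2)`[9,1]⇒1
9: gr=2,th=1
[1] (2+0,1*2+1) = (2,3)
row: 1 vs 2

buggy=1 correct=2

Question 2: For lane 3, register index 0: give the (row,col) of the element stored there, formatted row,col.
lane 3⇒3/4=0, 3 mod 4=3
i=0  r:0+0⇒0  c:2·3+0⇒6

0,6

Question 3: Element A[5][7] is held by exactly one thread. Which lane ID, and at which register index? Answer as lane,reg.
23,1

r=5→G=5,rhi=0  c=7→T=3,p=1
L=5*4+3=23  i=0*2+1=1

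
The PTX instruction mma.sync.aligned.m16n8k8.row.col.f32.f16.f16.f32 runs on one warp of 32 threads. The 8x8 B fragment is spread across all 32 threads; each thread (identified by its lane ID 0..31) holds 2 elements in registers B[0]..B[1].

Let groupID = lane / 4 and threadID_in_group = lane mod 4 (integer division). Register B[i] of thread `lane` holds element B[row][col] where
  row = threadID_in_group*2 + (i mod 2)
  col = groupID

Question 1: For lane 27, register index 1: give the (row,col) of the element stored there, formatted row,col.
7,6

27: gid=6,tid=3
[1] (3*2+1,6) = (7,6)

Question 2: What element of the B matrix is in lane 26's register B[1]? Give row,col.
lane 26: G=6 (26/4), T=2 (26%4)
i=1: r=2*2+1=5, c=G=6

5,6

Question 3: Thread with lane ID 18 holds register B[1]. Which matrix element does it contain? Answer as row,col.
5,4

lane 18->18/4=4, 18 mod 4=2
i=1  r:2·2+1->5  c:4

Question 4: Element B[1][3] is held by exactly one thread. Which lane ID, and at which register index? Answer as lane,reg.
c:3=>grp=3  r:1=>tig=0,lo=1
L=3*4+0=12  i=1=1

12,1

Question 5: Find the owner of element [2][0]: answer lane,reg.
c: 0->gid=0  r: 2->tid=1,i&1=0
L=0*4+1=1  i=0=0

1,0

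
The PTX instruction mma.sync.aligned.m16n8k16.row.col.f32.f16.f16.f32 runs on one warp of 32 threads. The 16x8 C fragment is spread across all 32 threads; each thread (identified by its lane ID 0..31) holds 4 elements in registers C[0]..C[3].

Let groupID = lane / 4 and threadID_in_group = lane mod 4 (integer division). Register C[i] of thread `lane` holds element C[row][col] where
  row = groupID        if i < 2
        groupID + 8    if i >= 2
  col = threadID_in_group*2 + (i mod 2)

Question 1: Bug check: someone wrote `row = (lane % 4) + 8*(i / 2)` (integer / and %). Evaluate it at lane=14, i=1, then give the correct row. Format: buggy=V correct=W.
`(lane % 4) + 8*(i / 2)`[14,1]->2
lane 14->14/4=3, 14 mod 4=2
i=1  r:3+0->3  c:2·2+1->5
row: 2 vs 3

buggy=2 correct=3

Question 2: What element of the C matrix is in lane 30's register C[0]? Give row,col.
7,4

lane 30->30/4=7, 30 mod 4=2
i=0  r:7+0->7  c:2·2+0->4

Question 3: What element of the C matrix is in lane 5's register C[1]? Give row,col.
1,3

lane 5⇒5/4=1, 5 mod 4=1
i=1  r:1+0⇒1  c:2·1+1⇒3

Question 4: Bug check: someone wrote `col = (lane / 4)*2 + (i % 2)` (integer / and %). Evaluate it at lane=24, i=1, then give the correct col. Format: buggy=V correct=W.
buggy=13 correct=1

`(lane / 4)*2 + (i % 2)`[24,1]⇒13
24: gr=6,th=0
[1] (6+0,0*2+1) = (6,1)
col: 13 vs 1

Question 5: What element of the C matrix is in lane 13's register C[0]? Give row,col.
3,2

lane 13→13/4=3, 13 mod 4=1
i=0  r:3+0→3  c:2·1+0→2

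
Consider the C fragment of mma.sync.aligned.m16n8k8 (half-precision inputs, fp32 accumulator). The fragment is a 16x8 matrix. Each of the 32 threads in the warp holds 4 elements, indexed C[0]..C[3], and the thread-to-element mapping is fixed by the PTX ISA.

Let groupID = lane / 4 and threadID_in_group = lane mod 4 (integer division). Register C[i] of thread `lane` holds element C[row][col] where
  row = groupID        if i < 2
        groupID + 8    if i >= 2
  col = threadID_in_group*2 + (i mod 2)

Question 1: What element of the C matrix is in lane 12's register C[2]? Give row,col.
11,0

lane 12->12/4=3, 12 mod 4=0
i=2  r:3+8->11  c:2·0+0->0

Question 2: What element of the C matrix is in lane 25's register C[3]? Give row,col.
14,3

lane 25⇒25/4=6, 25 mod 4=1
i=3  r:6+8⇒14  c:2·1+1⇒3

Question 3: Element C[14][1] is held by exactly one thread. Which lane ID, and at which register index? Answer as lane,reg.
r=14⇒gr=6,Rb=1  c=1⇒th=0,odd=1
L=6*4+0=24  i=1*2+1=3

24,3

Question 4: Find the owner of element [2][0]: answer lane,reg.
r:2=>grp=2,rB=0  c:0=>tig=0,lo=0
L=2*4+0=8  i=0*2+0=0

8,0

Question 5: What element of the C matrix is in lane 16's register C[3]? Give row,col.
16: gr=4,th=0
[3] (4+8,0*2+1) = (12,1)

12,1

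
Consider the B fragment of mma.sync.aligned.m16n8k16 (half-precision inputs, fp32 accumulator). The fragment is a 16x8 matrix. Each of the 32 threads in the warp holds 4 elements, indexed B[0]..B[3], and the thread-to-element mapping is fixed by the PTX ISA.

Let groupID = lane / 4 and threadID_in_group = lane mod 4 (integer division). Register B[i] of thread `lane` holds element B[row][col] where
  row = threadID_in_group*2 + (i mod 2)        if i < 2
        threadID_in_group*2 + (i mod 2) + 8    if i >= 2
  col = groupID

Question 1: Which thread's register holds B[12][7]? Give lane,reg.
30,2

c=7->g=7  r=12->rb=1,t=2,b0=0
L=7*4+2=30  i=1*2+0=2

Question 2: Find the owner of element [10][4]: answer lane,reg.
c=4->g=4  r=10->rb=1,t=1,b0=0
L=4*4+1=17  i=1*2+0=2

17,2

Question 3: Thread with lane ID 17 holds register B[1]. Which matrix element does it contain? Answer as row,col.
3,4

L=17⇒gr=17>>2=4, th=17&3=1
[1]⇒row 1·2+1+0=3  col gr=4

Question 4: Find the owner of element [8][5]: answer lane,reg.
c:5=>grp=5  r:8=>rB=1,tig=0,lo=0
L=5*4+0=20  i=1*2+0=2

20,2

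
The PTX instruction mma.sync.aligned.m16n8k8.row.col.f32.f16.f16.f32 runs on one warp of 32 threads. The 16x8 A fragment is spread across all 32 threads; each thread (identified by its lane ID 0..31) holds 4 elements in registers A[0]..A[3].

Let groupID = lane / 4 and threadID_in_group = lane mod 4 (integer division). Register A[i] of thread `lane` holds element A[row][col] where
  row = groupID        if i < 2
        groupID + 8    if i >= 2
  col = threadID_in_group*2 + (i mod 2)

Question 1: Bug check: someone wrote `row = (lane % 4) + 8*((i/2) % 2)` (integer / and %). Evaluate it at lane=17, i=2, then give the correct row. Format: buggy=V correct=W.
`(lane % 4) + 8*((i/2) % 2)`[17,2]⇒9
lane 17⇒17/4=4, 17 mod 4=1
i=2  r:4+8⇒12  c:2·1+0⇒2
row: 9 vs 12

buggy=9 correct=12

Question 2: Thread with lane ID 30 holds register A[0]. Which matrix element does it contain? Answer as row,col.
L=30->g=30>>2=7, t=30&3=2
[0]->row 7+0=7  col 2·2+0=4

7,4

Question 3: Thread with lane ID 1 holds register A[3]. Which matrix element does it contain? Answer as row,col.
8,3

lane 1: gr=0 (1/4), th=1 (1%4)
i=3: r=0+8=8, c=1*2+1=3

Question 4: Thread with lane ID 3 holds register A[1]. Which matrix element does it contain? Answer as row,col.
0,7

lane 3⇒3/4=0, 3 mod 4=3
i=1  r:0+0⇒0  c:2·3+1⇒7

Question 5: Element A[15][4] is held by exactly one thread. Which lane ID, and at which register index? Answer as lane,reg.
r:15=>grp=7,rB=1  c:4=>tig=2,lo=0
L=7*4+2=30  i=1*2+0=2

30,2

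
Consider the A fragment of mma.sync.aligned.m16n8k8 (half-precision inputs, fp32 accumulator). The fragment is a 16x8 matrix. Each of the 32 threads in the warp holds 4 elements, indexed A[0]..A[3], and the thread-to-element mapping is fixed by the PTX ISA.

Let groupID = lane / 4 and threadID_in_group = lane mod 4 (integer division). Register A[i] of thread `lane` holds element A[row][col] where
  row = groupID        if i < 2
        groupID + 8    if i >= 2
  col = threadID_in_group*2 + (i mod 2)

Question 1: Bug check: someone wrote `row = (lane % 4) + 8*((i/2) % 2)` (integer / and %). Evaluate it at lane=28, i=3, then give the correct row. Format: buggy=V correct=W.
`(lane % 4) + 8*((i/2) % 2)`[28,3]->8
lane 28: g=7 (28/4), t=0 (28%4)
i=3: r=7+8=15, c=0*2+1=1
row: 8 vs 15

buggy=8 correct=15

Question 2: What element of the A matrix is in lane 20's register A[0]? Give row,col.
5,0

lane 20: grp=5 (20/4), tig=0 (20%4)
i=0: r=5+0=5, c=0*2+0=0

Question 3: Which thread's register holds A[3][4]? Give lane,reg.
r: 3->gid=3,r8=0  c: 4->tid=2,i&1=0
L=3*4+2=14  i=0*2+0=0

14,0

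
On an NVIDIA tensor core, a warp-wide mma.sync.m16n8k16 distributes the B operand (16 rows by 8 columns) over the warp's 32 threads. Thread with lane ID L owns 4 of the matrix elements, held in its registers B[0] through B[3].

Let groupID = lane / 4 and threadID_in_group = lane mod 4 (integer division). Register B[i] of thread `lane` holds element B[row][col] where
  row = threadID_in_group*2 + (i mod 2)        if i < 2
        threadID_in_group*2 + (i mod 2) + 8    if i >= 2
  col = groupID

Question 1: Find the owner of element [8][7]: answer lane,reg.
c=7->g=7  r=8->rb=1,t=0,b0=0
L=7*4+0=28  i=1*2+0=2

28,2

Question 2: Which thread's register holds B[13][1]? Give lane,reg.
c=1⇒gr=1  r=13⇒Rb=1,th=2,odd=1
L=1*4+2=6  i=1*2+1=3

6,3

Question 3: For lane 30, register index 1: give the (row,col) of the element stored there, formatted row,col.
5,7

L=30->g=30>>2=7, t=30&3=2
[1]->row 2·2+1+0=5  col g=7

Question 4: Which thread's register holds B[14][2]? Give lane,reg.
11,2

c:2=>grp=2  r:14=>rB=1,tig=3,lo=0
L=2*4+3=11  i=1*2+0=2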